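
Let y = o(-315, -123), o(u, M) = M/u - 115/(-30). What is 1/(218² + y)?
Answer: 210/9980927 ≈ 2.1040e-5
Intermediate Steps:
o(u, M) = 23/6 + M/u (o(u, M) = M/u - 115*(-1/30) = M/u + 23/6 = 23/6 + M/u)
y = 887/210 (y = 23/6 - 123/(-315) = 23/6 - 123*(-1/315) = 23/6 + 41/105 = 887/210 ≈ 4.2238)
1/(218² + y) = 1/(218² + 887/210) = 1/(47524 + 887/210) = 1/(9980927/210) = 210/9980927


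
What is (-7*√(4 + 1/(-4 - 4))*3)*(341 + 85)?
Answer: -4473*√62/2 ≈ -17610.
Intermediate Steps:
(-7*√(4 + 1/(-4 - 4))*3)*(341 + 85) = (-7*√(4 + 1/(-8))*3)*426 = (-7*√(4 - ⅛)*3)*426 = (-7*√62/4*3)*426 = -21*√62/4*426 = -4473*√62/2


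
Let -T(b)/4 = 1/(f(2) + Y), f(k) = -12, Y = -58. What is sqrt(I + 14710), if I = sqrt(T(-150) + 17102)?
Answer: sqrt(18019750 + 210*sqrt(581945))/35 ≈ 121.82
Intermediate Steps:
T(b) = 2/35 (T(b) = -4/(-12 - 58) = -4/(-70) = -4*(-1/70) = 2/35)
I = 6*sqrt(581945)/35 (I = sqrt(2/35 + 17102) = sqrt(598572/35) = 6*sqrt(581945)/35 ≈ 130.77)
sqrt(I + 14710) = sqrt(6*sqrt(581945)/35 + 14710) = sqrt(14710 + 6*sqrt(581945)/35)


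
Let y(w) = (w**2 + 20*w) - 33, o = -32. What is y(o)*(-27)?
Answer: -9477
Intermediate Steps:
y(w) = -33 + w**2 + 20*w
y(o)*(-27) = (-33 + (-32)**2 + 20*(-32))*(-27) = (-33 + 1024 - 640)*(-27) = 351*(-27) = -9477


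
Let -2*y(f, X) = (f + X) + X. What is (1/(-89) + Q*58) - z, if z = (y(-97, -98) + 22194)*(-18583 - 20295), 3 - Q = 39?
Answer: 77301116518/89 ≈ 8.6855e+8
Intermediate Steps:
Q = -36 (Q = 3 - 1*39 = 3 - 39 = -36)
y(f, X) = -X - f/2 (y(f, X) = -((f + X) + X)/2 = -((X + f) + X)/2 = -(f + 2*X)/2 = -X - f/2)
z = -868553959 (z = ((-1*(-98) - ½*(-97)) + 22194)*(-18583 - 20295) = ((98 + 97/2) + 22194)*(-38878) = (293/2 + 22194)*(-38878) = (44681/2)*(-38878) = -868553959)
(1/(-89) + Q*58) - z = (1/(-89) - 36*58) - 1*(-868553959) = (-1/89 - 2088) + 868553959 = -185833/89 + 868553959 = 77301116518/89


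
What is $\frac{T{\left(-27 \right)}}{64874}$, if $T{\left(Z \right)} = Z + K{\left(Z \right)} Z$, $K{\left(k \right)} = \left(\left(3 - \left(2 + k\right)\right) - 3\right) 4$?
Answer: $- \frac{2727}{64874} \approx -0.042035$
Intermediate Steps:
$K{\left(k \right)} = -8 - 4 k$ ($K{\left(k \right)} = \left(\left(1 - k\right) - 3\right) 4 = \left(-2 - k\right) 4 = -8 - 4 k$)
$T{\left(Z \right)} = Z + Z \left(-8 - 4 Z\right)$ ($T{\left(Z \right)} = Z + \left(-8 - 4 Z\right) Z = Z + Z \left(-8 - 4 Z\right)$)
$\frac{T{\left(-27 \right)}}{64874} = \frac{\left(-1\right) \left(-27\right) \left(7 + 4 \left(-27\right)\right)}{64874} = \left(-1\right) \left(-27\right) \left(7 - 108\right) \frac{1}{64874} = \left(-1\right) \left(-27\right) \left(-101\right) \frac{1}{64874} = \left(-2727\right) \frac{1}{64874} = - \frac{2727}{64874}$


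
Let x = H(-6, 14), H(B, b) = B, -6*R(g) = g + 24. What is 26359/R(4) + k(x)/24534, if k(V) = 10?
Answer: -970037489/171738 ≈ -5648.4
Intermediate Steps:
R(g) = -4 - g/6 (R(g) = -(g + 24)/6 = -(24 + g)/6 = -4 - g/6)
x = -6
26359/R(4) + k(x)/24534 = 26359/(-4 - ⅙*4) + 10/24534 = 26359/(-4 - ⅔) + 10*(1/24534) = 26359/(-14/3) + 5/12267 = 26359*(-3/14) + 5/12267 = -79077/14 + 5/12267 = -970037489/171738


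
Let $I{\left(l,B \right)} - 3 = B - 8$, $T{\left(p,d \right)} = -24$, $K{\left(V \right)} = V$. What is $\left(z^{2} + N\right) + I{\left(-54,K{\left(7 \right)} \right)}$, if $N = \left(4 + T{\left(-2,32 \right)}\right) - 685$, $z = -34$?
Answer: $453$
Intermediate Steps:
$I{\left(l,B \right)} = -5 + B$ ($I{\left(l,B \right)} = 3 + \left(B - 8\right) = 3 + \left(-8 + B\right) = -5 + B$)
$N = -705$ ($N = \left(4 - 24\right) - 685 = -20 - 685 = -705$)
$\left(z^{2} + N\right) + I{\left(-54,K{\left(7 \right)} \right)} = \left(\left(-34\right)^{2} - 705\right) + \left(-5 + 7\right) = \left(1156 - 705\right) + 2 = 451 + 2 = 453$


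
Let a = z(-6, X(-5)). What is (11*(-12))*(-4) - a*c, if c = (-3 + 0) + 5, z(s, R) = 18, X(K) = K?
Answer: 492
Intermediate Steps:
a = 18
c = 2 (c = -3 + 5 = 2)
(11*(-12))*(-4) - a*c = (11*(-12))*(-4) - 18*2 = -132*(-4) - 1*36 = 528 - 36 = 492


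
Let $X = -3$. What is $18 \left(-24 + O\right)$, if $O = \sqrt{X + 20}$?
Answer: $-432 + 18 \sqrt{17} \approx -357.78$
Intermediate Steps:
$O = \sqrt{17}$ ($O = \sqrt{-3 + 20} = \sqrt{17} \approx 4.1231$)
$18 \left(-24 + O\right) = 18 \left(-24 + \sqrt{17}\right) = -432 + 18 \sqrt{17}$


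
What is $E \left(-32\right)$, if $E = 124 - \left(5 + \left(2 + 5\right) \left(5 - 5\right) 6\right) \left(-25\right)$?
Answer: $-7968$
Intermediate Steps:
$E = 249$ ($E = 124 - \left(5 + 7 \cdot 0 \cdot 6\right) \left(-25\right) = 124 - \left(5 + 0 \cdot 6\right) \left(-25\right) = 124 - \left(5 + 0\right) \left(-25\right) = 124 - 5 \left(-25\right) = 124 - -125 = 124 + 125 = 249$)
$E \left(-32\right) = 249 \left(-32\right) = -7968$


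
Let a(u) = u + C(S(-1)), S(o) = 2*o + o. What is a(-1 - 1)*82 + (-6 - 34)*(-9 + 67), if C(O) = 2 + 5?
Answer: -1910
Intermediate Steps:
S(o) = 3*o
C(O) = 7
a(u) = 7 + u (a(u) = u + 7 = 7 + u)
a(-1 - 1)*82 + (-6 - 34)*(-9 + 67) = (7 + (-1 - 1))*82 + (-6 - 34)*(-9 + 67) = (7 - 2)*82 - 40*58 = 5*82 - 2320 = 410 - 2320 = -1910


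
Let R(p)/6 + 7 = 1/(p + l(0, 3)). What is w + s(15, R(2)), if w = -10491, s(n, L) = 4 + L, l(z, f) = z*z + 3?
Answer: -52639/5 ≈ -10528.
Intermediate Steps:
l(z, f) = 3 + z**2 (l(z, f) = z**2 + 3 = 3 + z**2)
R(p) = -42 + 6/(3 + p) (R(p) = -42 + 6/(p + (3 + 0**2)) = -42 + 6/(p + (3 + 0)) = -42 + 6/(p + 3) = -42 + 6/(3 + p))
w + s(15, R(2)) = -10491 + (4 + 6*(-20 - 7*2)/(3 + 2)) = -10491 + (4 + 6*(-20 - 14)/5) = -10491 + (4 + 6*(1/5)*(-34)) = -10491 + (4 - 204/5) = -10491 - 184/5 = -52639/5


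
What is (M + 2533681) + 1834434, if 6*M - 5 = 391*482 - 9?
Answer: 13198574/3 ≈ 4.3995e+6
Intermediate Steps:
M = 94229/3 (M = ⅚ + (391*482 - 9)/6 = ⅚ + (188462 - 9)/6 = ⅚ + (⅙)*188453 = ⅚ + 188453/6 = 94229/3 ≈ 31410.)
(M + 2533681) + 1834434 = (94229/3 + 2533681) + 1834434 = 7695272/3 + 1834434 = 13198574/3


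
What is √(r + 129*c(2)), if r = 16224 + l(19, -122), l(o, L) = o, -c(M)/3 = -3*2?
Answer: √18565 ≈ 136.25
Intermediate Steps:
c(M) = 18 (c(M) = -(-9)*2 = -3*(-6) = 18)
r = 16243 (r = 16224 + 19 = 16243)
√(r + 129*c(2)) = √(16243 + 129*18) = √(16243 + 2322) = √18565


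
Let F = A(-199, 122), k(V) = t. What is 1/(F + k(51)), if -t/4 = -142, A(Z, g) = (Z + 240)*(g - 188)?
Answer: -1/2138 ≈ -0.00046773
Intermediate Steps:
A(Z, g) = (-188 + g)*(240 + Z) (A(Z, g) = (240 + Z)*(-188 + g) = (-188 + g)*(240 + Z))
t = 568 (t = -4*(-142) = 568)
k(V) = 568
F = -2706 (F = -45120 - 188*(-199) + 240*122 - 199*122 = -45120 + 37412 + 29280 - 24278 = -2706)
1/(F + k(51)) = 1/(-2706 + 568) = 1/(-2138) = -1/2138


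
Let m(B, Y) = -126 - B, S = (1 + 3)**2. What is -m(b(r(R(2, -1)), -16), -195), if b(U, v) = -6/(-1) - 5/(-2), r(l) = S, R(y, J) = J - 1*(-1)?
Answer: 269/2 ≈ 134.50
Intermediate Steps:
S = 16 (S = 4**2 = 16)
R(y, J) = 1 + J (R(y, J) = J + 1 = 1 + J)
r(l) = 16
b(U, v) = 17/2 (b(U, v) = -6*(-1) - 5*(-1/2) = 6 + 5/2 = 17/2)
-m(b(r(R(2, -1)), -16), -195) = -(-126 - 1*17/2) = -(-126 - 17/2) = -1*(-269/2) = 269/2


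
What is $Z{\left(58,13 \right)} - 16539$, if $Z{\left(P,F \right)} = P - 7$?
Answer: $-16488$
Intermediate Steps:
$Z{\left(P,F \right)} = -7 + P$ ($Z{\left(P,F \right)} = P - 7 = -7 + P$)
$Z{\left(58,13 \right)} - 16539 = \left(-7 + 58\right) - 16539 = 51 - 16539 = -16488$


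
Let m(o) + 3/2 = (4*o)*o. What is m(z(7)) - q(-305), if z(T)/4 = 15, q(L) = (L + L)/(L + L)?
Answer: 28795/2 ≈ 14398.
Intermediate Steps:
q(L) = 1 (q(L) = (2*L)/((2*L)) = (2*L)*(1/(2*L)) = 1)
z(T) = 60 (z(T) = 4*15 = 60)
m(o) = -3/2 + 4*o**2 (m(o) = -3/2 + (4*o)*o = -3/2 + 4*o**2)
m(z(7)) - q(-305) = (-3/2 + 4*60**2) - 1*1 = (-3/2 + 4*3600) - 1 = (-3/2 + 14400) - 1 = 28797/2 - 1 = 28795/2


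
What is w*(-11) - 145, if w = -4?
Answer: -101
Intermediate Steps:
w*(-11) - 145 = -4*(-11) - 145 = 44 - 145 = -101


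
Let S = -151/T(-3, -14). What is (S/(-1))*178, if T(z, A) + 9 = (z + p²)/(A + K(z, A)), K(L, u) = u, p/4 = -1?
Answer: -752584/265 ≈ -2839.9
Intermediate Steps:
p = -4 (p = 4*(-1) = -4)
T(z, A) = -9 + (16 + z)/(2*A) (T(z, A) = -9 + (z + (-4)²)/(A + A) = -9 + (z + 16)/((2*A)) = -9 + (16 + z)*(1/(2*A)) = -9 + (16 + z)/(2*A))
S = 4228/265 (S = -151*(-28/(16 - 3 - 18*(-14))) = -151*(-28/(16 - 3 + 252)) = -151/((½)*(-1/14)*265) = -151/(-265/28) = -151*(-28/265) = 4228/265 ≈ 15.955)
(S/(-1))*178 = ((4228/265)/(-1))*178 = ((4228/265)*(-1))*178 = -4228/265*178 = -752584/265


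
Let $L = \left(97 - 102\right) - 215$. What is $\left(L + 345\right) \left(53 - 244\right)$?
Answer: $-23875$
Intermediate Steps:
$L = -220$ ($L = \left(97 - 102\right) - 215 = -5 - 215 = -220$)
$\left(L + 345\right) \left(53 - 244\right) = \left(-220 + 345\right) \left(53 - 244\right) = 125 \left(-191\right) = -23875$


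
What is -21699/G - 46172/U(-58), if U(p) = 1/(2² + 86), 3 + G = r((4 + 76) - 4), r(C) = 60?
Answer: -78961353/19 ≈ -4.1559e+6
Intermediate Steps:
G = 57 (G = -3 + 60 = 57)
U(p) = 1/90 (U(p) = 1/(4 + 86) = 1/90)
-21699/G - 46172/U(-58) = -21699/57 - 46172/1/90 = -21699*1/57 - 46172*90 = -7233/19 - 4155480 = -78961353/19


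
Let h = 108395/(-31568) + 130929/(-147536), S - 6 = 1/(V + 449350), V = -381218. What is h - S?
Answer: -3198338203542/309881931089 ≈ -10.321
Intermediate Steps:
S = 408793/68132 (S = 6 + 1/(-381218 + 449350) = 6 + 1/68132 = 408793/68132 ≈ 6.0000)
h = -314458303/72772132 (h = 108395*(-1/31568) + 130929*(-1/147536) = -108395/31568 - 130929/147536 = -314458303/72772132 ≈ -4.3211)
h - S = -314458303/72772132 - 1*408793/68132 = -314458303/72772132 - 408793/68132 = -3198338203542/309881931089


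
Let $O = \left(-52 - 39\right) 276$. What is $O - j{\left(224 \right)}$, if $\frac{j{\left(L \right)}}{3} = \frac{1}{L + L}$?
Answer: $- \frac{11251971}{448} \approx -25116.0$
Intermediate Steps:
$j{\left(L \right)} = \frac{3}{2 L}$ ($j{\left(L \right)} = \frac{3}{L + L} = \frac{3}{2 L}$)
$O = -25116$ ($O = \left(-52 - 39\right) 276 = \left(-91\right) 276 = -25116$)
$O - j{\left(224 \right)} = -25116 - \frac{3}{2 \cdot 224} = -25116 - \frac{3}{2} \cdot \frac{1}{224} = -25116 - \frac{3}{448} = - \frac{11251971}{448}$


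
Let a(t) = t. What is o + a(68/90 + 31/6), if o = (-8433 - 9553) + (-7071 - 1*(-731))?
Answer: -2188807/90 ≈ -24320.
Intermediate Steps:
o = -24326 (o = -17986 + (-7071 + 731) = -17986 - 6340 = -24326)
o + a(68/90 + 31/6) = -24326 + (68/90 + 31/6) = -24326 + (68*(1/90) + 31*(⅙)) = -24326 + (34/45 + 31/6) = -24326 + 533/90 = -2188807/90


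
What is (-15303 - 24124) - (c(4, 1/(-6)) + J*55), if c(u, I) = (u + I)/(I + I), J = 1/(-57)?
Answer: -4493257/114 ≈ -39415.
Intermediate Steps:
J = -1/57 (J = 1*(-1/57) = -1/57 ≈ -0.017544)
c(u, I) = (I + u)/(2*I) (c(u, I) = (I + u)/((2*I)) = (I + u)*(1/(2*I)) = (I + u)/(2*I))
(-15303 - 24124) - (c(4, 1/(-6)) + J*55) = (-15303 - 24124) - ((1/(-6) + 4)/(2*(1/(-6))) - 1/57*55) = -39427 - ((-⅙ + 4)/(2*(-⅙)) - 55/57) = -39427 - ((½)*(-6)*(23/6) - 55/57) = -39427 - (-23/2 - 55/57) = -39427 - 1*(-1421/114) = -39427 + 1421/114 = -4493257/114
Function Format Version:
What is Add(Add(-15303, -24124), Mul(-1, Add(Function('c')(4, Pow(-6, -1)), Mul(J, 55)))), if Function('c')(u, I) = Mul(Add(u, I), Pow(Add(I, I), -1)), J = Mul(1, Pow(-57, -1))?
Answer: Rational(-4493257, 114) ≈ -39415.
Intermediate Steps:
J = Rational(-1, 57) (J = Mul(1, Rational(-1, 57)) = Rational(-1, 57) ≈ -0.017544)
Function('c')(u, I) = Mul(Rational(1, 2), Pow(I, -1), Add(I, u)) (Function('c')(u, I) = Mul(Add(I, u), Pow(Mul(2, I), -1)) = Mul(Add(I, u), Mul(Rational(1, 2), Pow(I, -1))) = Mul(Rational(1, 2), Pow(I, -1), Add(I, u)))
Add(Add(-15303, -24124), Mul(-1, Add(Function('c')(4, Pow(-6, -1)), Mul(J, 55)))) = Add(Add(-15303, -24124), Mul(-1, Add(Mul(Rational(1, 2), Pow(Pow(-6, -1), -1), Add(Pow(-6, -1), 4)), Mul(Rational(-1, 57), 55)))) = Add(-39427, Mul(-1, Add(Mul(Rational(1, 2), Pow(Rational(-1, 6), -1), Add(Rational(-1, 6), 4)), Rational(-55, 57)))) = Add(-39427, Mul(-1, Add(Mul(Rational(1, 2), -6, Rational(23, 6)), Rational(-55, 57)))) = Add(-39427, Mul(-1, Add(Rational(-23, 2), Rational(-55, 57)))) = Add(-39427, Mul(-1, Rational(-1421, 114))) = Add(-39427, Rational(1421, 114)) = Rational(-4493257, 114)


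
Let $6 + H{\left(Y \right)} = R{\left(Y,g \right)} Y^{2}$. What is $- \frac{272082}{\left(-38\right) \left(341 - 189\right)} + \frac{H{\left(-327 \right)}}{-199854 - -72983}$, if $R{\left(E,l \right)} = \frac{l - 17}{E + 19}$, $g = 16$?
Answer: $\frac{1328917775265}{28213065496} \approx 47.103$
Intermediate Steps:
$R{\left(E,l \right)} = \frac{-17 + l}{19 + E}$
$H{\left(Y \right)} = -6 - \frac{Y^{2}}{19 + Y}$ ($H{\left(Y \right)} = -6 + \frac{-17 + 16}{19 + Y} Y^{2} = -6 + \frac{1}{19 + Y} \left(-1\right) Y^{2} = -6 + - \frac{1}{19 + Y} Y^{2} = -6 - \frac{Y^{2}}{19 + Y}$)
$- \frac{272082}{\left(-38\right) \left(341 - 189\right)} + \frac{H{\left(-327 \right)}}{-199854 - -72983} = - \frac{272082}{\left(-38\right) \left(341 - 189\right)} + \frac{\frac{1}{19 - 327} \left(-114 - \left(-327\right)^{2} - -1962\right)}{-199854 - -72983} = - \frac{272082}{\left(-38\right) 152} + \frac{\frac{1}{-308} \left(-114 - 106929 + 1962\right)}{-199854 + 72983} = - \frac{272082}{-5776} + \frac{\left(- \frac{1}{308}\right) \left(-114 - 106929 + 1962\right)}{-126871} = \left(-272082\right) \left(- \frac{1}{5776}\right) + \left(- \frac{1}{308}\right) \left(-105081\right) \left(- \frac{1}{126871}\right) = \frac{136041}{2888} + \frac{105081}{308} \left(- \frac{1}{126871}\right) = \frac{136041}{2888} - \frac{105081}{39076268} = \frac{1328917775265}{28213065496}$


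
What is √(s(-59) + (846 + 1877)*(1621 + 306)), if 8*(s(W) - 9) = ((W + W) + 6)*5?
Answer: 2*√1311790 ≈ 2290.7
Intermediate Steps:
s(W) = 51/4 + 5*W/4 (s(W) = 9 + (((W + W) + 6)*5)/8 = 9 + ((2*W + 6)*5)/8 = 9 + ((6 + 2*W)*5)/8 = 9 + (30 + 10*W)/8 = 9 + (15/4 + 5*W/4) = 51/4 + 5*W/4)
√(s(-59) + (846 + 1877)*(1621 + 306)) = √((51/4 + (5/4)*(-59)) + (846 + 1877)*(1621 + 306)) = √((51/4 - 295/4) + 2723*1927) = √(-61 + 5247221) = √5247160 = 2*√1311790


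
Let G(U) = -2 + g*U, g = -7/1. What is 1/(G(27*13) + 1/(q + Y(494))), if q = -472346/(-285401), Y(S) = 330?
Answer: -94654676/232755562883 ≈ -0.00040667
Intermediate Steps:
g = -7 (g = -7*1 = -7)
q = 472346/285401 (q = -472346*(-1/285401) = 472346/285401 ≈ 1.6550)
G(U) = -2 - 7*U
1/(G(27*13) + 1/(q + Y(494))) = 1/((-2 - 189*13) + 1/(472346/285401 + 330)) = 1/((-2 - 7*351) + 1/(94654676/285401)) = 1/((-2 - 2457) + 285401/94654676) = 1/(-2459 + 285401/94654676) = 1/(-232755562883/94654676) = -94654676/232755562883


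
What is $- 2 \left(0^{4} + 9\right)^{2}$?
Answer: $-162$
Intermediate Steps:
$- 2 \left(0^{4} + 9\right)^{2} = - 2 \left(0 + 9\right)^{2} = - 2 \cdot 9^{2} = \left(-2\right) 81 = -162$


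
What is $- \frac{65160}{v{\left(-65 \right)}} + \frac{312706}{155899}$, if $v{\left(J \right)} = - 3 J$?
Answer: $- \frac{673160078}{2026687} \approx -332.15$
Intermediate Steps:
$- \frac{65160}{v{\left(-65 \right)}} + \frac{312706}{155899} = - \frac{65160}{\left(-3\right) \left(-65\right)} + \frac{312706}{155899} = - \frac{65160}{195} + 312706 \cdot \frac{1}{155899} = \left(-65160\right) \frac{1}{195} + \frac{312706}{155899} = - \frac{4344}{13} + \frac{312706}{155899} = - \frac{673160078}{2026687}$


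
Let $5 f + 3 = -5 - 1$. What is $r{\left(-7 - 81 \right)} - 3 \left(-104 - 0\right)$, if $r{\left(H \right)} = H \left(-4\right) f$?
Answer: $- \frac{1608}{5} \approx -321.6$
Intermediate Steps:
$f = - \frac{9}{5}$ ($f = - \frac{3}{5} + \frac{-5 - 1}{5} = - \frac{3}{5} + \frac{1}{5} \left(-6\right) = - \frac{3}{5} - \frac{6}{5} = - \frac{9}{5} \approx -1.8$)
$r{\left(H \right)} = \frac{36 H}{5}$ ($r{\left(H \right)} = H \left(-4\right) \left(- \frac{9}{5}\right) = - 4 H \left(- \frac{9}{5}\right) = \frac{36 H}{5}$)
$r{\left(-7 - 81 \right)} - 3 \left(-104 - 0\right) = \frac{36 \left(-7 - 81\right)}{5} - 3 \left(-104 - 0\right) = \frac{36 \left(-7 - 81\right)}{5} - 3 \left(-104 + 0\right) = \frac{36}{5} \left(-88\right) - 3 \left(-104\right) = - \frac{3168}{5} - -312 = - \frac{3168}{5} + 312 = - \frac{1608}{5}$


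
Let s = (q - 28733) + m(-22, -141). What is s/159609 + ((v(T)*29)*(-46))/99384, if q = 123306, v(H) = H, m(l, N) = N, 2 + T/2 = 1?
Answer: 272524075/440627246 ≈ 0.61849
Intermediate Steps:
T = -2 (T = -4 + 2*1 = -4 + 2 = -2)
s = 94432 (s = (123306 - 28733) - 141 = 94573 - 141 = 94432)
s/159609 + ((v(T)*29)*(-46))/99384 = 94432/159609 + (-2*29*(-46))/99384 = 94432*(1/159609) - 58*(-46)*(1/99384) = 94432/159609 + 2668*(1/99384) = 94432/159609 + 667/24846 = 272524075/440627246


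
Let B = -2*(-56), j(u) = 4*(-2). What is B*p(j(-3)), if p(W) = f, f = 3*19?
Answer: 6384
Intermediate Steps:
f = 57
j(u) = -8
p(W) = 57
B = 112
B*p(j(-3)) = 112*57 = 6384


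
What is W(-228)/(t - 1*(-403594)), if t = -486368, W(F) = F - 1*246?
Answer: 237/41387 ≈ 0.0057264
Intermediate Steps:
W(F) = -246 + F (W(F) = F - 246 = -246 + F)
W(-228)/(t - 1*(-403594)) = (-246 - 228)/(-486368 - 1*(-403594)) = -474/(-486368 + 403594) = -474/(-82774) = -474*(-1/82774) = 237/41387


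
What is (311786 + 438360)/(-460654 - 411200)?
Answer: -375073/435927 ≈ -0.86040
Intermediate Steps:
(311786 + 438360)/(-460654 - 411200) = 750146/(-871854) = 750146*(-1/871854) = -375073/435927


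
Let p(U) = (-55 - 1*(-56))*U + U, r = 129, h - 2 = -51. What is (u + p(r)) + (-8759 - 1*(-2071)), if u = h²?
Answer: -4029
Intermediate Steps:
h = -49 (h = 2 - 51 = -49)
p(U) = 2*U (p(U) = (-55 + 56)*U + U = 1*U + U = U + U = 2*U)
u = 2401 (u = (-49)² = 2401)
(u + p(r)) + (-8759 - 1*(-2071)) = (2401 + 2*129) + (-8759 - 1*(-2071)) = (2401 + 258) + (-8759 + 2071) = 2659 - 6688 = -4029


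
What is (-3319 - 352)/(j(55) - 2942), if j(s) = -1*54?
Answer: 3671/2996 ≈ 1.2253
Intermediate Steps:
j(s) = -54
(-3319 - 352)/(j(55) - 2942) = (-3319 - 352)/(-54 - 2942) = -3671/(-2996) = -3671*(-1/2996) = 3671/2996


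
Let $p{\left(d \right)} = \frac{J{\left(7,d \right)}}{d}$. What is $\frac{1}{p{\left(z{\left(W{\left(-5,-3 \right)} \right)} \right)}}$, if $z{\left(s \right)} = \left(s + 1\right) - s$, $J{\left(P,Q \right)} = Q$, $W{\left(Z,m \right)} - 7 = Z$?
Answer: $1$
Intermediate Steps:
$W{\left(Z,m \right)} = 7 + Z$
$z{\left(s \right)} = 1$ ($z{\left(s \right)} = \left(1 + s\right) - s = 1$)
$p{\left(d \right)} = 1$ ($p{\left(d \right)} = \frac{d}{d} = 1$)
$\frac{1}{p{\left(z{\left(W{\left(-5,-3 \right)} \right)} \right)}} = 1^{-1} = 1$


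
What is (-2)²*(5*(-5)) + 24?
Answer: -76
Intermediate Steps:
(-2)²*(5*(-5)) + 24 = 4*(-25) + 24 = -100 + 24 = -76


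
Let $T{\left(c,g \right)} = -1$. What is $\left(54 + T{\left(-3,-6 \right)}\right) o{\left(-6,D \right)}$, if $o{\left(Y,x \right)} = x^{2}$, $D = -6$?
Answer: $1908$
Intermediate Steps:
$\left(54 + T{\left(-3,-6 \right)}\right) o{\left(-6,D \right)} = \left(54 - 1\right) \left(-6\right)^{2} = 53 \cdot 36 = 1908$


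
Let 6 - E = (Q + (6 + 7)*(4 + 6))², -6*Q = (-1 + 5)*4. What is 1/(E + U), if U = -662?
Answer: -9/151828 ≈ -5.9278e-5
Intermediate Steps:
Q = -8/3 (Q = -(-1 + 5)*4/6 = -2*4/3 = -⅙*16 = -8/3 ≈ -2.6667)
E = -145870/9 (E = 6 - (-8/3 + (6 + 7)*(4 + 6))² = 6 - (-8/3 + 13*10)² = 6 - (-8/3 + 130)² = 6 - (382/3)² = 6 - 1*145924/9 = 6 - 145924/9 = -145870/9 ≈ -16208.)
1/(E + U) = 1/(-145870/9 - 662) = 1/(-151828/9) = -9/151828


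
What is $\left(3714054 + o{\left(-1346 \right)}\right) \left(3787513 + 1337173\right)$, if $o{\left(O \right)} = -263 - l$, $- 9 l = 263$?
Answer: $\frac{171289462494052}{9} \approx 1.9032 \cdot 10^{13}$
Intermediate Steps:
$l = - \frac{263}{9}$ ($l = \left(- \frac{1}{9}\right) 263 = - \frac{263}{9} \approx -29.222$)
$o{\left(O \right)} = - \frac{2104}{9}$ ($o{\left(O \right)} = -263 - - \frac{263}{9} = -263 + \frac{263}{9} = - \frac{2104}{9}$)
$\left(3714054 + o{\left(-1346 \right)}\right) \left(3787513 + 1337173\right) = \left(3714054 - \frac{2104}{9}\right) \left(3787513 + 1337173\right) = \frac{33424382}{9} \cdot 5124686 = \frac{171289462494052}{9}$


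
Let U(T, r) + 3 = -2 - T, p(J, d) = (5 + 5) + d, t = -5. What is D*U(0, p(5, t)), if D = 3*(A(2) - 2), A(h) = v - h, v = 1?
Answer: 45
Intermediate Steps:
p(J, d) = 10 + d
U(T, r) = -5 - T (U(T, r) = -3 + (-2 - T) = -5 - T)
A(h) = 1 - h
D = -9 (D = 3*((1 - 1*2) - 2) = 3*((1 - 2) - 2) = 3*(-1 - 2) = 3*(-3) = -9)
D*U(0, p(5, t)) = -9*(-5 - 1*0) = -9*(-5 + 0) = -9*(-5) = 45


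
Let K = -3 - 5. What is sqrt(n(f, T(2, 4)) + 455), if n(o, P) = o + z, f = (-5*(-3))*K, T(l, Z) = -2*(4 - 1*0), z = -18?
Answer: sqrt(317) ≈ 17.805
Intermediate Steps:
K = -8
T(l, Z) = -8 (T(l, Z) = -2*(4 + 0) = -2*4 = -8)
f = -120 (f = -5*(-3)*(-8) = 15*(-8) = -120)
n(o, P) = -18 + o (n(o, P) = o - 18 = -18 + o)
sqrt(n(f, T(2, 4)) + 455) = sqrt((-18 - 120) + 455) = sqrt(-138 + 455) = sqrt(317)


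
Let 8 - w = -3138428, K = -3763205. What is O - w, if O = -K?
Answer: 624769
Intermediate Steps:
O = 3763205 (O = -1*(-3763205) = 3763205)
w = 3138436 (w = 8 - 1*(-3138428) = 8 + 3138428 = 3138436)
O - w = 3763205 - 1*3138436 = 3763205 - 3138436 = 624769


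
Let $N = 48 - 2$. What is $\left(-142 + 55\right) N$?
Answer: $-4002$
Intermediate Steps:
$N = 46$ ($N = 48 - 2 = 46$)
$\left(-142 + 55\right) N = \left(-142 + 55\right) 46 = \left(-87\right) 46 = -4002$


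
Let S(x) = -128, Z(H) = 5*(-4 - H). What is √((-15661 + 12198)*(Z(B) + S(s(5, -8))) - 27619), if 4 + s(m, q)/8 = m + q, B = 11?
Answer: √675370 ≈ 821.81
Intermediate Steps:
s(m, q) = -32 + 8*m + 8*q (s(m, q) = -32 + 8*(m + q) = -32 + (8*m + 8*q) = -32 + 8*m + 8*q)
Z(H) = -20 - 5*H
√((-15661 + 12198)*(Z(B) + S(s(5, -8))) - 27619) = √((-15661 + 12198)*((-20 - 5*11) - 128) - 27619) = √(-3463*((-20 - 55) - 128) - 27619) = √(-3463*(-75 - 128) - 27619) = √(-3463*(-203) - 27619) = √(702989 - 27619) = √675370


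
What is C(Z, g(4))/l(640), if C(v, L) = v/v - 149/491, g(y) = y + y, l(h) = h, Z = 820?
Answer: 171/157120 ≈ 0.0010883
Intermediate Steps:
g(y) = 2*y
C(v, L) = 342/491 (C(v, L) = 1 - 149*1/491 = 1 - 149/491 = 342/491)
C(Z, g(4))/l(640) = (342/491)/640 = (342/491)*(1/640) = 171/157120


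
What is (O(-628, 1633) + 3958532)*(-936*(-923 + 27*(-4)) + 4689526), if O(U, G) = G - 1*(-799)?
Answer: 22397437298488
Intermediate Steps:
O(U, G) = 799 + G (O(U, G) = G + 799 = 799 + G)
(O(-628, 1633) + 3958532)*(-936*(-923 + 27*(-4)) + 4689526) = ((799 + 1633) + 3958532)*(-936*(-923 + 27*(-4)) + 4689526) = (2432 + 3958532)*(-936*(-923 - 108) + 4689526) = 3960964*(-936*(-1031) + 4689526) = 3960964*(965016 + 4689526) = 3960964*5654542 = 22397437298488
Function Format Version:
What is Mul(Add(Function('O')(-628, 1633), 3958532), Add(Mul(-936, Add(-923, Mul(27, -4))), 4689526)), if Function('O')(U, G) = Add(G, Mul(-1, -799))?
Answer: 22397437298488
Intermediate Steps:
Function('O')(U, G) = Add(799, G) (Function('O')(U, G) = Add(G, 799) = Add(799, G))
Mul(Add(Function('O')(-628, 1633), 3958532), Add(Mul(-936, Add(-923, Mul(27, -4))), 4689526)) = Mul(Add(Add(799, 1633), 3958532), Add(Mul(-936, Add(-923, Mul(27, -4))), 4689526)) = Mul(Add(2432, 3958532), Add(Mul(-936, Add(-923, -108)), 4689526)) = Mul(3960964, Add(Mul(-936, -1031), 4689526)) = Mul(3960964, Add(965016, 4689526)) = Mul(3960964, 5654542) = 22397437298488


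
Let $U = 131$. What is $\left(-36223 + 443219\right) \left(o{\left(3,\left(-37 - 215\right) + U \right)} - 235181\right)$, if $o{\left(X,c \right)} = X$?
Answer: $-95716505288$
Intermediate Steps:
$\left(-36223 + 443219\right) \left(o{\left(3,\left(-37 - 215\right) + U \right)} - 235181\right) = \left(-36223 + 443219\right) \left(3 - 235181\right) = 406996 \left(-235178\right) = -95716505288$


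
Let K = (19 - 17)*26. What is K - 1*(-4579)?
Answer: 4631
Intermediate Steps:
K = 52 (K = 2*26 = 52)
K - 1*(-4579) = 52 - 1*(-4579) = 52 + 4579 = 4631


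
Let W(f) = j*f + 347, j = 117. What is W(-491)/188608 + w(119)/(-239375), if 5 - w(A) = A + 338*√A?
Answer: -3411702797/11287010000 + 338*√119/239375 ≈ -0.28686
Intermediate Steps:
W(f) = 347 + 117*f (W(f) = 117*f + 347 = 347 + 117*f)
w(A) = 5 - A - 338*√A (w(A) = 5 - (A + 338*√A) = 5 + (-A - 338*√A) = 5 - A - 338*√A)
W(-491)/188608 + w(119)/(-239375) = (347 + 117*(-491))/188608 + (5 - 1*119 - 338*√119)/(-239375) = (347 - 57447)*(1/188608) + (5 - 119 - 338*√119)*(-1/239375) = -57100*1/188608 + (-114 - 338*√119)*(-1/239375) = -14275/47152 + (114/239375 + 338*√119/239375) = -3411702797/11287010000 + 338*√119/239375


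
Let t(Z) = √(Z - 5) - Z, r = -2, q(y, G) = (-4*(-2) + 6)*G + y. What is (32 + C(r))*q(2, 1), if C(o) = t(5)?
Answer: 432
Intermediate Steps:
q(y, G) = y + 14*G (q(y, G) = (8 + 6)*G + y = 14*G + y = y + 14*G)
t(Z) = √(-5 + Z) - Z
C(o) = -5 (C(o) = √(-5 + 5) - 1*5 = √0 - 5 = 0 - 5 = -5)
(32 + C(r))*q(2, 1) = (32 - 5)*(2 + 14*1) = 27*(2 + 14) = 27*16 = 432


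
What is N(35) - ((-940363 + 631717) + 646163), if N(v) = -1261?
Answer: -338778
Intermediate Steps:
N(35) - ((-940363 + 631717) + 646163) = -1261 - ((-940363 + 631717) + 646163) = -1261 - (-308646 + 646163) = -1261 - 1*337517 = -1261 - 337517 = -338778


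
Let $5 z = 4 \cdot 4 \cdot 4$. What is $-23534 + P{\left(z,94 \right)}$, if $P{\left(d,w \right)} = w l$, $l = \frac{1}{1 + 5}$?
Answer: $- \frac{70555}{3} \approx -23518.0$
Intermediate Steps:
$l = \frac{1}{6} \approx 0.16667$
$z = \frac{64}{5}$ ($z = \frac{4 \cdot 4 \cdot 4}{5} = \frac{16 \cdot 4}{5} = \frac{1}{5} \cdot 64 = \frac{64}{5} \approx 12.8$)
$P{\left(d,w \right)} = \frac{w}{6}$ ($P{\left(d,w \right)} = w \frac{1}{6} = \frac{w}{6}$)
$-23534 + P{\left(z,94 \right)} = -23534 + \frac{1}{6} \cdot 94 = -23534 + \frac{47}{3} = - \frac{70555}{3}$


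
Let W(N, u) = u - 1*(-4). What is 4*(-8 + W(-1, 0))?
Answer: -16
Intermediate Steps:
W(N, u) = 4 + u (W(N, u) = u + 4 = 4 + u)
4*(-8 + W(-1, 0)) = 4*(-8 + (4 + 0)) = 4*(-8 + 4) = 4*(-4) = -16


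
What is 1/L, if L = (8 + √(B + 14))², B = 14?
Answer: 23/324 - 2*√7/81 ≈ 0.0056605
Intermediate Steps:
L = (8 + 2*√7)² (L = (8 + √(14 + 14))² = (8 + √28)² = (8 + 2*√7)² ≈ 176.66)
1/L = 1/(92 + 32*√7)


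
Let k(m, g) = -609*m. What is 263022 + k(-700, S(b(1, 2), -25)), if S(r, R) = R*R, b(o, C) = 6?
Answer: 689322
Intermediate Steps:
S(r, R) = R²
263022 + k(-700, S(b(1, 2), -25)) = 263022 - 609*(-700) = 263022 + 426300 = 689322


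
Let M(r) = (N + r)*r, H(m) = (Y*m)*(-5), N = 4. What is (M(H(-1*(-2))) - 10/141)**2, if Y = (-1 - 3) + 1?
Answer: 20681316100/19881 ≈ 1.0403e+6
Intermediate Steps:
Y = -3 (Y = -4 + 1 = -3)
H(m) = 15*m (H(m) = -3*m*(-5) = 15*m)
M(r) = r*(4 + r) (M(r) = (4 + r)*r = r*(4 + r))
(M(H(-1*(-2))) - 10/141)**2 = ((15*(-1*(-2)))*(4 + 15*(-1*(-2))) - 10/141)**2 = ((15*2)*(4 + 15*2) - 10*1/141)**2 = (30*(4 + 30) - 10/141)**2 = (30*34 - 10/141)**2 = (1020 - 10/141)**2 = (143810/141)**2 = 20681316100/19881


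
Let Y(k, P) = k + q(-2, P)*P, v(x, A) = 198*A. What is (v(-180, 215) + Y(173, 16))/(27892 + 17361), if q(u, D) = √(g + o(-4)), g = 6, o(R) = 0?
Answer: 42743/45253 + 16*√6/45253 ≈ 0.94540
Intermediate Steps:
q(u, D) = √6 (q(u, D) = √(6 + 0) = √6)
Y(k, P) = k + P*√6 (Y(k, P) = k + √6*P = k + P*√6)
(v(-180, 215) + Y(173, 16))/(27892 + 17361) = (198*215 + (173 + 16*√6))/(27892 + 17361) = (42570 + (173 + 16*√6))/45253 = (42743 + 16*√6)*(1/45253) = 42743/45253 + 16*√6/45253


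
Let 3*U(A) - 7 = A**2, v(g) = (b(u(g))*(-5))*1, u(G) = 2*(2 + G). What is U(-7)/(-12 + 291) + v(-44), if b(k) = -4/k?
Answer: -1003/5859 ≈ -0.17119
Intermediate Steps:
u(G) = 4 + 2*G
v(g) = 20/(4 + 2*g) (v(g) = (-4/(4 + 2*g)*(-5))*1 = (20/(4 + 2*g))*1 = 20/(4 + 2*g))
U(A) = 7/3 + A**2/3
U(-7)/(-12 + 291) + v(-44) = (7/3 + (1/3)*(-7)**2)/(-12 + 291) + 10/(2 - 44) = (7/3 + (1/3)*49)/279 + 10/(-42) = (7/3 + 49/3)*(1/279) + 10*(-1/42) = (56/3)*(1/279) - 5/21 = 56/837 - 5/21 = -1003/5859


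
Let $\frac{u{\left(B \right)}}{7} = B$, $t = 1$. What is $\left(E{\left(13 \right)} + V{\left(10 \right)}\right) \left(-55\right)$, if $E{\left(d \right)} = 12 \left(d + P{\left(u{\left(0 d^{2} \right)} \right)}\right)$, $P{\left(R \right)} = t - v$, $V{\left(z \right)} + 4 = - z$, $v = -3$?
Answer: $-10450$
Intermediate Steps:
$V{\left(z \right)} = -4 - z$
$u{\left(B \right)} = 7 B$
$P{\left(R \right)} = 4$ ($P{\left(R \right)} = 1 - -3 = 1 + 3 = 4$)
$E{\left(d \right)} = 48 + 12 d$ ($E{\left(d \right)} = 12 \left(d + 4\right) = 12 \left(4 + d\right) = 48 + 12 d$)
$\left(E{\left(13 \right)} + V{\left(10 \right)}\right) \left(-55\right) = \left(\left(48 + 12 \cdot 13\right) - 14\right) \left(-55\right) = \left(\left(48 + 156\right) - 14\right) \left(-55\right) = \left(204 - 14\right) \left(-55\right) = 190 \left(-55\right) = -10450$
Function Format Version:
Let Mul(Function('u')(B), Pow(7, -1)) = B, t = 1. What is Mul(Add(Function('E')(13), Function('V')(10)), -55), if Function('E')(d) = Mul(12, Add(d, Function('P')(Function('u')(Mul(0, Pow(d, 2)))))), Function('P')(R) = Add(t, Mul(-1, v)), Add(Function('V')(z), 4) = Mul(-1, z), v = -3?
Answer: -10450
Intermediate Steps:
Function('V')(z) = Add(-4, Mul(-1, z))
Function('u')(B) = Mul(7, B)
Function('P')(R) = 4 (Function('P')(R) = Add(1, Mul(-1, -3)) = Add(1, 3) = 4)
Function('E')(d) = Add(48, Mul(12, d)) (Function('E')(d) = Mul(12, Add(d, 4)) = Mul(12, Add(4, d)) = Add(48, Mul(12, d)))
Mul(Add(Function('E')(13), Function('V')(10)), -55) = Mul(Add(Add(48, Mul(12, 13)), Add(-4, Mul(-1, 10))), -55) = Mul(Add(Add(48, 156), Add(-4, -10)), -55) = Mul(Add(204, -14), -55) = Mul(190, -55) = -10450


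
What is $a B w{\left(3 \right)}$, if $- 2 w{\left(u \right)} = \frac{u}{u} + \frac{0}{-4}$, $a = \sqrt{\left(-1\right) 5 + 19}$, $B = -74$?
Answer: $37 \sqrt{14} \approx 138.44$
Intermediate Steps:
$a = \sqrt{14}$ ($a = \sqrt{-5 + 19} = \sqrt{14} \approx 3.7417$)
$w{\left(u \right)} = - \frac{1}{2}$ ($w{\left(u \right)} = - \frac{\frac{u}{u} + \frac{0}{-4}}{2} = - \frac{1 + 0 \left(- \frac{1}{4}\right)}{2} = - \frac{1 + 0}{2} = \left(- \frac{1}{2}\right) 1 = - \frac{1}{2}$)
$a B w{\left(3 \right)} = \sqrt{14} \left(-74\right) \left(- \frac{1}{2}\right) = - 74 \sqrt{14} \left(- \frac{1}{2}\right) = 37 \sqrt{14}$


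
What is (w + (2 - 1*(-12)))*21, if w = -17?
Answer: -63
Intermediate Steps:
(w + (2 - 1*(-12)))*21 = (-17 + (2 - 1*(-12)))*21 = (-17 + (2 + 12))*21 = (-17 + 14)*21 = -3*21 = -63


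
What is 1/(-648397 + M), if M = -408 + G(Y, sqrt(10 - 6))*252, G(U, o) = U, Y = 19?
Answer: -1/644017 ≈ -1.5528e-6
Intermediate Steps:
M = 4380 (M = -408 + 19*252 = -408 + 4788 = 4380)
1/(-648397 + M) = 1/(-648397 + 4380) = 1/(-644017) = -1/644017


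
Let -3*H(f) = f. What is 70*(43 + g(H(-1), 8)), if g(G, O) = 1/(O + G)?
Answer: 15092/5 ≈ 3018.4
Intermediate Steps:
H(f) = -f/3
g(G, O) = 1/(G + O)
70*(43 + g(H(-1), 8)) = 70*(43 + 1/(-1/3*(-1) + 8)) = 70*(43 + 1/(1/3 + 8)) = 70*(43 + 1/(25/3)) = 70*(43 + 3/25) = 70*(1078/25) = 15092/5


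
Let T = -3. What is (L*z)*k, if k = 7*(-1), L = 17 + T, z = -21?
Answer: 2058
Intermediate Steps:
L = 14 (L = 17 - 3 = 14)
k = -7
(L*z)*k = (14*(-21))*(-7) = -294*(-7) = 2058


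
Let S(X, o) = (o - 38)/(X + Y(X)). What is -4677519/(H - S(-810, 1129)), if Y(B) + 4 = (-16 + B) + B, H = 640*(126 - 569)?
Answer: 11459921550/694622909 ≈ 16.498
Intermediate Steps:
H = -283520 (H = 640*(-443) = -283520)
Y(B) = -20 + 2*B (Y(B) = -4 + ((-16 + B) + B) = -4 + (-16 + 2*B) = -20 + 2*B)
S(X, o) = (-38 + o)/(-20 + 3*X) (S(X, o) = (o - 38)/(X + (-20 + 2*X)) = (-38 + o)/(-20 + 3*X))
-4677519/(H - S(-810, 1129)) = -4677519/(-283520 - (-38 + 1129)/(-20 + 3*(-810))) = -4677519/(-283520 - 1091/(-20 - 2430)) = -4677519/(-283520 - 1091/(-2450)) = -4677519/(-283520 - (-1)*1091/2450) = -4677519/(-283520 - 1*(-1091/2450)) = -4677519/(-283520 + 1091/2450) = -4677519/(-694622909/2450) = -4677519*(-2450/694622909) = 11459921550/694622909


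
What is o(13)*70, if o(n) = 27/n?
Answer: 1890/13 ≈ 145.38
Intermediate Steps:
o(13)*70 = (27/13)*70 = 1890/13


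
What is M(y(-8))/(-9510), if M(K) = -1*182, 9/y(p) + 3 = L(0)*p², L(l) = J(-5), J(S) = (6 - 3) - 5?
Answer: 91/4755 ≈ 0.019138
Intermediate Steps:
J(S) = -2 (J(S) = 3 - 5 = -2)
L(l) = -2
y(p) = 9/(-3 - 2*p²)
M(K) = -182
M(y(-8))/(-9510) = -182/(-9510) = -182*(-1/9510) = 91/4755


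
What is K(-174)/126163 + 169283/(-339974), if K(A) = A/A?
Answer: -21356911155/42892139762 ≈ -0.49792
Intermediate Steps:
K(A) = 1
K(-174)/126163 + 169283/(-339974) = 1/126163 + 169283/(-339974) = 1*(1/126163) + 169283*(-1/339974) = 1/126163 - 169283/339974 = -21356911155/42892139762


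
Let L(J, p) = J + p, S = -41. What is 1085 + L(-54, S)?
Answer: 990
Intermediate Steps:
1085 + L(-54, S) = 1085 + (-54 - 41) = 1085 - 95 = 990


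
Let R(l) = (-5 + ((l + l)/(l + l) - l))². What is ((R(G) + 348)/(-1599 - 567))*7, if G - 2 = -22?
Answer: -2114/1083 ≈ -1.9520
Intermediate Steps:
G = -20 (G = 2 - 22 = -20)
R(l) = (-4 - l)² (R(l) = (-5 + ((2*l)/((2*l)) - l))² = (-5 + ((2*l)*(1/(2*l)) - l))² = (-5 + (1 - l))² = (-4 - l)²)
((R(G) + 348)/(-1599 - 567))*7 = (((4 - 20)² + 348)/(-1599 - 567))*7 = (((-16)² + 348)/(-2166))*7 = ((256 + 348)*(-1/2166))*7 = (604*(-1/2166))*7 = -302/1083*7 = -2114/1083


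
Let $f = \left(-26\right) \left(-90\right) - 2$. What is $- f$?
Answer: $-2338$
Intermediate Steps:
$f = 2338$ ($f = 2340 - 2 = 2338$)
$- f = \left(-1\right) 2338 = -2338$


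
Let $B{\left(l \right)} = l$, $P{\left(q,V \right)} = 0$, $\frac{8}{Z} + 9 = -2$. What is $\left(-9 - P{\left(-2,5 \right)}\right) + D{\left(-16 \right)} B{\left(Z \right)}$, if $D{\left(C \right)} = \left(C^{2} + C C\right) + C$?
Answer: $- \frac{4067}{11} \approx -369.73$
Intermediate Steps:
$Z = - \frac{8}{11}$ ($Z = \frac{8}{-9 - 2} = \frac{8}{-11} = 8 \left(- \frac{1}{11}\right) = - \frac{8}{11} \approx -0.72727$)
$D{\left(C \right)} = C + 2 C^{2}$ ($D{\left(C \right)} = \left(C^{2} + C^{2}\right) + C = 2 C^{2} + C = C + 2 C^{2}$)
$\left(-9 - P{\left(-2,5 \right)}\right) + D{\left(-16 \right)} B{\left(Z \right)} = \left(-9 - 0\right) + - 16 \left(1 + 2 \left(-16\right)\right) \left(- \frac{8}{11}\right) = \left(-9 + 0\right) + - 16 \left(1 - 32\right) \left(- \frac{8}{11}\right) = -9 + \left(-16\right) \left(-31\right) \left(- \frac{8}{11}\right) = -9 + 496 \left(- \frac{8}{11}\right) = -9 - \frac{3968}{11} = - \frac{4067}{11}$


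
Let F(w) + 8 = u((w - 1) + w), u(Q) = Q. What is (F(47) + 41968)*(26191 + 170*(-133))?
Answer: 150591793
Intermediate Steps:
F(w) = -9 + 2*w (F(w) = -8 + ((w - 1) + w) = -8 + ((-1 + w) + w) = -8 + (-1 + 2*w) = -9 + 2*w)
(F(47) + 41968)*(26191 + 170*(-133)) = ((-9 + 2*47) + 41968)*(26191 + 170*(-133)) = ((-9 + 94) + 41968)*(26191 - 22610) = (85 + 41968)*3581 = 42053*3581 = 150591793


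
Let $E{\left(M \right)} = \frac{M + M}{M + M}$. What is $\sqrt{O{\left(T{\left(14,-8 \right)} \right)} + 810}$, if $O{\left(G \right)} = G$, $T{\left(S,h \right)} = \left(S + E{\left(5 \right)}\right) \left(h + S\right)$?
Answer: $30$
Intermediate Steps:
$E{\left(M \right)} = 1$ ($E{\left(M \right)} = \frac{2 M}{2 M} = 2 M \frac{1}{2 M} = 1$)
$T{\left(S,h \right)} = \left(1 + S\right) \left(S + h\right)$ ($T{\left(S,h \right)} = \left(S + 1\right) \left(h + S\right) = \left(1 + S\right) \left(S + h\right)$)
$\sqrt{O{\left(T{\left(14,-8 \right)} \right)} + 810} = \sqrt{\left(14 - 8 + 14^{2} + 14 \left(-8\right)\right) + 810} = \sqrt{\left(14 - 8 + 196 - 112\right) + 810} = \sqrt{90 + 810} = \sqrt{900} = 30$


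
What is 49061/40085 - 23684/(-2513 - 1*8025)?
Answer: 733188979/211207865 ≈ 3.4714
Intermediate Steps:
49061/40085 - 23684/(-2513 - 1*8025) = 49061*(1/40085) - 23684/(-2513 - 8025) = 49061/40085 - 23684/(-10538) = 49061/40085 - 23684*(-1/10538) = 49061/40085 + 11842/5269 = 733188979/211207865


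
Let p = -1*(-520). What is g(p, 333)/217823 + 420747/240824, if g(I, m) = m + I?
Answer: 91853796653/52457006152 ≈ 1.7510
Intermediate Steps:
p = 520
g(I, m) = I + m
g(p, 333)/217823 + 420747/240824 = (520 + 333)/217823 + 420747/240824 = 853*(1/217823) + 420747*(1/240824) = 853/217823 + 420747/240824 = 91853796653/52457006152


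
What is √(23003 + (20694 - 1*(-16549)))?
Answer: 3*√6694 ≈ 245.45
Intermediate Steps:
√(23003 + (20694 - 1*(-16549))) = √(23003 + (20694 + 16549)) = √(23003 + 37243) = √60246 = 3*√6694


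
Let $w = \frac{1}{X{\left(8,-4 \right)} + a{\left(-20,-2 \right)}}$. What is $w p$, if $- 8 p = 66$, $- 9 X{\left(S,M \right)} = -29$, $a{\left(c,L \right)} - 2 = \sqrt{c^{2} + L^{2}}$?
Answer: $\frac{13959}{122060} - \frac{2673 \sqrt{101}}{61030} \approx -0.3258$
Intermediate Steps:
$a{\left(c,L \right)} = 2 + \sqrt{L^{2} + c^{2}}$ ($a{\left(c,L \right)} = 2 + \sqrt{c^{2} + L^{2}} = 2 + \sqrt{L^{2} + c^{2}}$)
$X{\left(S,M \right)} = \frac{29}{9}$ ($X{\left(S,M \right)} = \left(- \frac{1}{9}\right) \left(-29\right) = \frac{29}{9}$)
$p = - \frac{33}{4}$ ($p = \left(- \frac{1}{8}\right) 66 = - \frac{33}{4} \approx -8.25$)
$w = \frac{1}{\frac{47}{9} + 2 \sqrt{101}}$ ($w = \frac{1}{\frac{29}{9} + \left(2 + \sqrt{\left(-2\right)^{2} + \left(-20\right)^{2}}\right)} = \frac{1}{\frac{29}{9} + \left(2 + \sqrt{4 + 400}\right)} = \frac{1}{\frac{29}{9} + \left(2 + \sqrt{404}\right)} = \frac{1}{\frac{29}{9} + \left(2 + 2 \sqrt{101}\right)} = \frac{1}{\frac{47}{9} + 2 \sqrt{101}} \approx 0.039491$)
$w p = \left(- \frac{423}{30515} + \frac{162 \sqrt{101}}{30515}\right) \left(- \frac{33}{4}\right) = \frac{13959}{122060} - \frac{2673 \sqrt{101}}{61030}$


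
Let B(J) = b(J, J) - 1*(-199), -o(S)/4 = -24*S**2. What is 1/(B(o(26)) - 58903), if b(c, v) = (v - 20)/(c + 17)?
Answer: -64913/3810587876 ≈ -1.7035e-5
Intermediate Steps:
b(c, v) = (-20 + v)/(17 + c)
o(S) = 96*S**2 (o(S) = -(-96)*S**2 = 96*S**2)
B(J) = 199 + (-20 + J)/(17 + J) (B(J) = (-20 + J)/(17 + J) - 1*(-199) = (-20 + J)/(17 + J) + 199 = 199 + (-20 + J)/(17 + J))
1/(B(o(26)) - 58903) = 1/((3363 + 200*(96*26**2))/(17 + 96*26**2) - 58903) = 1/((3363 + 200*(96*676))/(17 + 96*676) - 58903) = 1/((3363 + 200*64896)/(17 + 64896) - 58903) = 1/((3363 + 12979200)/64913 - 58903) = 1/((1/64913)*12982563 - 58903) = 1/(12982563/64913 - 58903) = 1/(-3810587876/64913) = -64913/3810587876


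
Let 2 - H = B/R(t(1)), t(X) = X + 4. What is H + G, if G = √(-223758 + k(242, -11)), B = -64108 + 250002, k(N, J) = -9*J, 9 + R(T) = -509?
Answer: 93465/259 + 3*I*√24851 ≈ 360.87 + 472.93*I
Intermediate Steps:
t(X) = 4 + X
R(T) = -518 (R(T) = -9 - 509 = -518)
B = 185894
G = 3*I*√24851 (G = √(-223758 - 9*(-11)) = √(-223758 + 99) = √(-223659) = 3*I*√24851 ≈ 472.93*I)
H = 93465/259 (H = 2 - 185894/(-518) = 2 - 185894*(-1)/518 = 2 - 1*(-92947/259) = 2 + 92947/259 = 93465/259 ≈ 360.87)
H + G = 93465/259 + 3*I*√24851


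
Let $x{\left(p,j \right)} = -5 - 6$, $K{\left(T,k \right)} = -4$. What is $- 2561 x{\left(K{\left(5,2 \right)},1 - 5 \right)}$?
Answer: $28171$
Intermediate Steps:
$x{\left(p,j \right)} = -11$ ($x{\left(p,j \right)} = -5 - 6 = -11$)
$- 2561 x{\left(K{\left(5,2 \right)},1 - 5 \right)} = \left(-2561\right) \left(-11\right) = 28171$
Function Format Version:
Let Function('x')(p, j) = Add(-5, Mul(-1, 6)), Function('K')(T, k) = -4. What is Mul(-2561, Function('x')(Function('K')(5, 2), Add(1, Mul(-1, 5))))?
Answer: 28171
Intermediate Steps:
Function('x')(p, j) = -11 (Function('x')(p, j) = Add(-5, -6) = -11)
Mul(-2561, Function('x')(Function('K')(5, 2), Add(1, Mul(-1, 5)))) = Mul(-2561, -11) = 28171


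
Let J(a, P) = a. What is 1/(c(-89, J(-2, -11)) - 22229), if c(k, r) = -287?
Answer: -1/22516 ≈ -4.4413e-5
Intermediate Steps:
1/(c(-89, J(-2, -11)) - 22229) = 1/(-287 - 22229) = 1/(-22516) = -1/22516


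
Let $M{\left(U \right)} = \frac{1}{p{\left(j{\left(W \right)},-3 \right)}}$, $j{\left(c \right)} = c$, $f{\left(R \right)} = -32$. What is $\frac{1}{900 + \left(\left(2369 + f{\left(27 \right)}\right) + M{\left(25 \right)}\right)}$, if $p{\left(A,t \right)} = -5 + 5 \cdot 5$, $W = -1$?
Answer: $\frac{20}{64741} \approx 0.00030892$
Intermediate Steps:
$p{\left(A,t \right)} = 20$ ($p{\left(A,t \right)} = -5 + 25 = 20$)
$M{\left(U \right)} = \frac{1}{20}$
$\frac{1}{900 + \left(\left(2369 + f{\left(27 \right)}\right) + M{\left(25 \right)}\right)} = \frac{1}{900 + \left(\left(2369 - 32\right) + \frac{1}{20}\right)} = \frac{1}{900 + \left(2337 + \frac{1}{20}\right)} = \frac{1}{900 + \frac{46741}{20}} = \frac{1}{\frac{64741}{20}} = \frac{20}{64741}$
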